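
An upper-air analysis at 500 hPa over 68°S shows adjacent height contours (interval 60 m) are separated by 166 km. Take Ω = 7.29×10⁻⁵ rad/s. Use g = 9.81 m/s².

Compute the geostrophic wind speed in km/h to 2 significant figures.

94 km/h

Coriolis parameter at 68°S:
f = 2Ω sin φ = 2 × 7.29×10⁻⁵ × sin 68° = 1.35×10⁻⁴ s⁻¹
Height gradient: |∂Z/∂n| = 60 m / 166000 m = 3.61×10⁻⁴
On a pressure surface, geostrophic balance gives V_g = (g/f)|∂Z/∂n|:
V_g = 9.81 × 3.61×10⁻⁴ / 1.35×10⁻⁴ = 26.2 m/s
Converting: 26.2 m/s × 3.6 = 94 km/h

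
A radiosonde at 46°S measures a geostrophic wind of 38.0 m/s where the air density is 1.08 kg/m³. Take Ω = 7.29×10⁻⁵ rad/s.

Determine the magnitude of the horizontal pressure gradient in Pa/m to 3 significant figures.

4.30×10⁻³ Pa/m

Coriolis parameter at 46°S:
f = 2Ω sin φ = 2 × 7.29×10⁻⁵ × sin 46° = 1.05×10⁻⁴ s⁻¹
Geostrophic balance rearranged: |∂P/∂n| = f ρ V_g
|∂P/∂n| = 1.05×10⁻⁴ × 1.08 × 38.0 = 4.30×10⁻³ Pa/m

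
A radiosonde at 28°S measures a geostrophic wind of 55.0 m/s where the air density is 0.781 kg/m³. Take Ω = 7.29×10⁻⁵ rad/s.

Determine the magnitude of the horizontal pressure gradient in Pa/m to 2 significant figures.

2.9×10⁻³ Pa/m

Coriolis parameter at 28°S:
f = 2Ω sin φ = 2 × 7.29×10⁻⁵ × sin 28° = 6.84×10⁻⁵ s⁻¹
Geostrophic balance rearranged: |∂P/∂n| = f ρ V_g
|∂P/∂n| = 6.84×10⁻⁵ × 0.781 × 55.0 = 2.94×10⁻³ Pa/m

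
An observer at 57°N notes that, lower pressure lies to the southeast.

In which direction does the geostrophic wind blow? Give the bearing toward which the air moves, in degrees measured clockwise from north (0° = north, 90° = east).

The pressure-gradient force points toward the southeast (bearing 135°).
Geostrophic balance: in the Northern Hemisphere the Coriolis force deflects motion to the right, so the geostrophic wind blows 90° to the right of the pressure-gradient force (low pressure on the left).
Rotating 135° by 90° clockwise gives 225° — the wind blows toward the southwest.

225°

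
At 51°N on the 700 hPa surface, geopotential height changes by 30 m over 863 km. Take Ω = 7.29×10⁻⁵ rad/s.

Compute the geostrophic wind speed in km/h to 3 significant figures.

Coriolis parameter at 51°N:
f = 2Ω sin φ = 2 × 7.29×10⁻⁵ × sin 51° = 1.13×10⁻⁴ s⁻¹
Height gradient: |∂Z/∂n| = 30 m / 863000 m = 3.48×10⁻⁵
On a pressure surface, geostrophic balance gives V_g = (g/f)|∂Z/∂n|:
V_g = 9.81 × 3.48×10⁻⁵ / 1.13×10⁻⁴ = 3.01 m/s
Converting: 3.01 m/s × 3.6 = 10.8 km/h

10.8 km/h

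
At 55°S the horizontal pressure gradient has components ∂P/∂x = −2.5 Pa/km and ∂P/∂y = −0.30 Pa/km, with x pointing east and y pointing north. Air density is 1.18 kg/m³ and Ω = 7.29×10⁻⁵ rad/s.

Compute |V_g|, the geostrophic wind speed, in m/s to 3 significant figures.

Coriolis parameter at 55°S:
f = 2Ω sin φ = 2 × 7.29×10⁻⁵ × sin 55° = 1.19×10⁻⁴ s⁻¹
In the Southern Hemisphere f is negative: f = −1.19×10⁻⁴ s⁻¹.
Component geostrophic relations (x east, y north):
u_g = −(1/(fρ)) ∂P/∂y,  v_g = (1/(fρ)) ∂P/∂x
u_g = −(−0.30×10⁻³)/(−1.19×10⁻⁴ × 1.18) = −2.13 m/s;  v_g = (−2.5×10⁻³)/(−1.19×10⁻⁴ × 1.18) = 17.7 m/s
|V_g| = √(u_g² + v_g²) = 17.9 m/s

17.9 m/s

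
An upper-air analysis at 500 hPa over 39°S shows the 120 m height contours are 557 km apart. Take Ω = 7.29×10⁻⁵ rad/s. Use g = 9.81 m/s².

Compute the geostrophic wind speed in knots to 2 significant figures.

Coriolis parameter at 39°S:
f = 2Ω sin φ = 2 × 7.29×10⁻⁵ × sin 39° = 9.18×10⁻⁵ s⁻¹
Height gradient: |∂Z/∂n| = 120 m / 557000 m = 2.15×10⁻⁴
On a pressure surface, geostrophic balance gives V_g = (g/f)|∂Z/∂n|:
V_g = 9.81 × 2.15×10⁻⁴ / 9.18×10⁻⁵ = 23.0 m/s
Converting: 23.0 m/s × 1.944 = 45 knots

45 knots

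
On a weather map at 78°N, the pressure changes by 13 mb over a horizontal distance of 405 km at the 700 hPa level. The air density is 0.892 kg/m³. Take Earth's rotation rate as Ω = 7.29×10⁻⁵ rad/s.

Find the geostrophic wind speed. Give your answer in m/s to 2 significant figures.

25 m/s

Coriolis parameter at 78°N:
f = 2Ω sin φ = 2 × 7.29×10⁻⁵ × sin 78° = 1.43×10⁻⁴ s⁻¹
Pressure gradient: |∂P/∂n| = 1300 Pa / 405000 m = 3.21×10⁻³ Pa/m
Geostrophic balance (pressure-gradient force = Coriolis force):
V_g = (1/(fρ)) |∂P/∂n| = 3.21×10⁻³ / (1.43×10⁻⁴ × 0.892) = 25.2 m/s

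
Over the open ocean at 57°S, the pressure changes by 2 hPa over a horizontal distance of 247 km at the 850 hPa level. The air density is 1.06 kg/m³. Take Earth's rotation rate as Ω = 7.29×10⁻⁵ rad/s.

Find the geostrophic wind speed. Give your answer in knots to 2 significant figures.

Coriolis parameter at 57°S:
f = 2Ω sin φ = 2 × 7.29×10⁻⁵ × sin 57° = 1.22×10⁻⁴ s⁻¹
Pressure gradient: |∂P/∂n| = 200 Pa / 247000 m = 8.10×10⁻⁴ Pa/m
Geostrophic balance (pressure-gradient force = Coriolis force):
V_g = (1/(fρ)) |∂P/∂n| = 8.10×10⁻⁴ / (1.22×10⁻⁴ × 1.06) = 6.25 m/s
Converting: 6.25 m/s × 1.944 = 12 knots

12 knots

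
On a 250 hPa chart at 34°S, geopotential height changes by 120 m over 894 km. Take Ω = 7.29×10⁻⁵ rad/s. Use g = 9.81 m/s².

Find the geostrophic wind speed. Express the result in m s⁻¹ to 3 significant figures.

16.2 m s⁻¹

Coriolis parameter at 34°S:
f = 2Ω sin φ = 2 × 7.29×10⁻⁵ × sin 34° = 8.15×10⁻⁵ s⁻¹
Height gradient: |∂Z/∂n| = 120 m / 894000 m = 1.34×10⁻⁴
On a pressure surface, geostrophic balance gives V_g = (g/f)|∂Z/∂n|:
V_g = 9.81 × 1.34×10⁻⁴ / 8.15×10⁻⁵ = 16.2 m/s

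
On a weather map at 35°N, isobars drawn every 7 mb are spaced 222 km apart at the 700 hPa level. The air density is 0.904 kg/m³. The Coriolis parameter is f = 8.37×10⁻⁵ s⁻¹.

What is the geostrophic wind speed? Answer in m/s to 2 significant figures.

42 m/s

Pressure gradient: |∂P/∂n| = 700 Pa / 222000 m = 3.15×10⁻³ Pa/m
Geostrophic balance (pressure-gradient force = Coriolis force):
V_g = (1/(fρ)) |∂P/∂n| = 3.15×10⁻³ / (8.37×10⁻⁵ × 0.904) = 41.7 m/s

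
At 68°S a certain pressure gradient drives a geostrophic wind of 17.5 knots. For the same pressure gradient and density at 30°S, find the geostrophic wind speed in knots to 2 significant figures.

With the same pressure gradient and density, V_g ∝ 1/f ∝ 1/sin φ.
V₂ = V₁ · sin φ₁ / sin φ₂ = 17.5 × sin 68° / sin 30°
V₂ = 17.5 × 0.9272/0.5000 = 32 knots

32 knots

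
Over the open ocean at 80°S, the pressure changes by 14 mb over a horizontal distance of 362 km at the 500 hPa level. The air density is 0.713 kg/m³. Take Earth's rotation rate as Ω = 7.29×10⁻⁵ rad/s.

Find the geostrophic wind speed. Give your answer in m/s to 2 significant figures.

38 m/s

Coriolis parameter at 80°S:
f = 2Ω sin φ = 2 × 7.29×10⁻⁵ × sin 80° = 1.44×10⁻⁴ s⁻¹
Pressure gradient: |∂P/∂n| = 1400 Pa / 362000 m = 3.87×10⁻³ Pa/m
Geostrophic balance (pressure-gradient force = Coriolis force):
V_g = (1/(fρ)) |∂P/∂n| = 3.87×10⁻³ / (1.44×10⁻⁴ × 0.713) = 37.8 m/s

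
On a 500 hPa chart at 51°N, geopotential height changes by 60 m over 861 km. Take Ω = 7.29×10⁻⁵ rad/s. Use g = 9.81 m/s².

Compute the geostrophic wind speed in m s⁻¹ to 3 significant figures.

Coriolis parameter at 51°N:
f = 2Ω sin φ = 2 × 7.29×10⁻⁵ × sin 51° = 1.13×10⁻⁴ s⁻¹
Height gradient: |∂Z/∂n| = 60 m / 861000 m = 6.97×10⁻⁵
On a pressure surface, geostrophic balance gives V_g = (g/f)|∂Z/∂n|:
V_g = 9.81 × 6.97×10⁻⁵ / 1.13×10⁻⁴ = 6.03 m/s

6.03 m s⁻¹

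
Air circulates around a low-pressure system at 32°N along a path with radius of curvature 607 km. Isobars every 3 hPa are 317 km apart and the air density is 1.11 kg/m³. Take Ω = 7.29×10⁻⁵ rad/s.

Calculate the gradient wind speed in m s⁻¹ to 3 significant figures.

Coriolis parameter at 32°N:
f = 2Ω sin φ = 2 × 7.29×10⁻⁵ × sin 32° = 7.73×10⁻⁵ s⁻¹
Pressure gradient: |∂P/∂n| = 300 Pa / 317000 m = 9.46×10⁻⁴ Pa/m
Geostrophic speed: V_g = |∂P/∂n|/(fρ) = 9.46×10⁻⁴/(7.73×10⁻⁵ × 1.11) = 11.0 m/s
Around a low, centrifugal force acts outward with Coriolis, so pressure-gradient force balances both:
(1/ρ)|∂P/∂n| = fV + V²/R  →  V² + fR·V − fR·V_g = 0
With fR = 7.73×10⁻⁵ × 607×10³ m = 46.9 m/s:
V = [−fR + √((fR)² + 4 fR V_g)]/2 = [−46.9 + √(46.9² + 4×46.9×11)]/2 = 9.22 m/s
Subgeostrophic (V < V_g = 11 m/s), as expected around a low.

9.22 m s⁻¹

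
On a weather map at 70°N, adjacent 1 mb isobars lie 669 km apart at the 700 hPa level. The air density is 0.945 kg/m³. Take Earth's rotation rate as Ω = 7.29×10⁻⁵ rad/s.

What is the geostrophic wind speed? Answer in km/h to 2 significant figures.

4.2 km/h

Coriolis parameter at 70°N:
f = 2Ω sin φ = 2 × 7.29×10⁻⁵ × sin 70° = 1.37×10⁻⁴ s⁻¹
Pressure gradient: |∂P/∂n| = 100 Pa / 669000 m = 1.49×10⁻⁴ Pa/m
Geostrophic balance (pressure-gradient force = Coriolis force):
V_g = (1/(fρ)) |∂P/∂n| = 1.49×10⁻⁴ / (1.37×10⁻⁴ × 0.945) = 1.15 m/s
Converting: 1.15 m/s × 3.6 = 4.2 km/h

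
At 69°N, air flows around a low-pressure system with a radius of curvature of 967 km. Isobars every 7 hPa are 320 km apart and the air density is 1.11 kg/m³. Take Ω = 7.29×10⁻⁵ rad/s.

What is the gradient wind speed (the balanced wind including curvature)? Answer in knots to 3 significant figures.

25.6 knots

Coriolis parameter at 69°N:
f = 2Ω sin φ = 2 × 7.29×10⁻⁵ × sin 69° = 1.36×10⁻⁴ s⁻¹
Pressure gradient: |∂P/∂n| = 700 Pa / 320000 m = 2.19×10⁻³ Pa/m
Geostrophic speed: V_g = |∂P/∂n|/(fρ) = 2.19×10⁻³/(1.36×10⁻⁴ × 1.11) = 14.5 m/s
Around a low, centrifugal force acts outward with Coriolis, so pressure-gradient force balances both:
(1/ρ)|∂P/∂n| = fV + V²/R  →  V² + fR·V − fR·V_g = 0
With fR = 1.36×10⁻⁴ × 967×10³ m = 132 m/s:
V = [−fR + √((fR)² + 4 fR V_g)]/2 = [−132 + √(132² + 4×132×14.5)]/2 = 13.2 m/s
Subgeostrophic (V < V_g = 14.5 m/s), as expected around a low.
Converting: 13.2 m/s × 1.944 = 25.6 knots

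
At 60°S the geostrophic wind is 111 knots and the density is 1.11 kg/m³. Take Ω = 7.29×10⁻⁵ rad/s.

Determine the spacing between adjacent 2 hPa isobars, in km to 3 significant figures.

Coriolis parameter at 60°S:
f = 2Ω sin φ = 2 × 7.29×10⁻⁵ × sin 60° = 1.26×10⁻⁴ s⁻¹
Wind speed in SI: 111 knots = 57.1 m/s
Geostrophic balance rearranged: |∂P/∂n| = f ρ V_g
|∂P/∂n| = 1.26×10⁻⁴ × 1.11 × 57.1 = 8.00×10⁻³ Pa/m
Isobar spacing: Δn = ΔP/|∂P/∂n| = 200 Pa / 8.00×10⁻³ Pa/m = 24990 m ≈ 25.0 km

25.0 km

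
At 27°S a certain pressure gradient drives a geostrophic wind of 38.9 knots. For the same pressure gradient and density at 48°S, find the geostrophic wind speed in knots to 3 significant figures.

With the same pressure gradient and density, V_g ∝ 1/f ∝ 1/sin φ.
V₂ = V₁ · sin φ₁ / sin φ₂ = 38.9 × sin 27° / sin 48°
V₂ = 38.9 × 0.4540/0.7431 = 23.8 knots

23.8 knots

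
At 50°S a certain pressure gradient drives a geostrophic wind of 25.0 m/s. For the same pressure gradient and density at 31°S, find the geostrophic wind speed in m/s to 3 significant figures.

37.2 m/s

With the same pressure gradient and density, V_g ∝ 1/f ∝ 1/sin φ.
V₂ = V₁ · sin φ₁ / sin φ₂ = 25.0 × sin 50° / sin 31°
V₂ = 25.0 × 0.7660/0.5150 = 37.2 m/s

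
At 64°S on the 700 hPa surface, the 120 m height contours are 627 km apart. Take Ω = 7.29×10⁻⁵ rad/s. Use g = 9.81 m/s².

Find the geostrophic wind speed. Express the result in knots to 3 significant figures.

27.9 knots

Coriolis parameter at 64°S:
f = 2Ω sin φ = 2 × 7.29×10⁻⁵ × sin 64° = 1.31×10⁻⁴ s⁻¹
Height gradient: |∂Z/∂n| = 120 m / 627000 m = 1.91×10⁻⁴
On a pressure surface, geostrophic balance gives V_g = (g/f)|∂Z/∂n|:
V_g = 9.81 × 1.91×10⁻⁴ / 1.31×10⁻⁴ = 14.3 m/s
Converting: 14.3 m/s × 1.944 = 27.9 knots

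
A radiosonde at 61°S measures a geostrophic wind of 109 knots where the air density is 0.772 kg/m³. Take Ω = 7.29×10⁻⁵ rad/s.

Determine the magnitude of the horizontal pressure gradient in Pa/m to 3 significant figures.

5.52×10⁻³ Pa/m

Coriolis parameter at 61°S:
f = 2Ω sin φ = 2 × 7.29×10⁻⁵ × sin 61° = 1.28×10⁻⁴ s⁻¹
Wind speed in SI: 109 knots = 56.1 m/s
Geostrophic balance rearranged: |∂P/∂n| = f ρ V_g
|∂P/∂n| = 1.28×10⁻⁴ × 0.772 × 56.1 = 5.52×10⁻³ Pa/m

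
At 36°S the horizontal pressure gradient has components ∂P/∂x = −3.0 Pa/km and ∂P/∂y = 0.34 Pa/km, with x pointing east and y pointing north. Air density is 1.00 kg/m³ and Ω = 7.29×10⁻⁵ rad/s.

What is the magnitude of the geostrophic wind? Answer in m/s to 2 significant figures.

35 m/s

Coriolis parameter at 36°S:
f = 2Ω sin φ = 2 × 7.29×10⁻⁵ × sin 36° = 8.57×10⁻⁵ s⁻¹
In the Southern Hemisphere f is negative: f = −8.57×10⁻⁵ s⁻¹.
Component geostrophic relations (x east, y north):
u_g = −(1/(fρ)) ∂P/∂y,  v_g = (1/(fρ)) ∂P/∂x
u_g = −(0.34×10⁻³)/(−8.57×10⁻⁵ × 1.00) = 3.97 m/s;  v_g = (−3.0×10⁻³)/(−8.57×10⁻⁵ × 1.00) = 35.0 m/s
|V_g| = √(u_g² + v_g²) = 35.2 m/s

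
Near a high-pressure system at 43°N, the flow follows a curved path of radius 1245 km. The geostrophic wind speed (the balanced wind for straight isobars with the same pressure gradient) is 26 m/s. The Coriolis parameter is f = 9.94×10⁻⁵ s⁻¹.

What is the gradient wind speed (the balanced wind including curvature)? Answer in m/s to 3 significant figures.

Around a high, pressure-gradient force acts outward with centrifugal, so Coriolis balances both:
fV = (1/ρ)|∂P/∂n| + V²/R  →  V² − fR·V + fR·V_g = 0
With fR = 9.94×10⁻⁵ × 1245×10³ m = 124 m/s:
V = [fR − √((fR)² − 4 fR V_g)]/2 = [124 − √(124² − 4×124×26)]/2 = 37.2 m/s
Supergeostrophic (V > V_g = 26 m/s), as expected around a high.

37.2 m/s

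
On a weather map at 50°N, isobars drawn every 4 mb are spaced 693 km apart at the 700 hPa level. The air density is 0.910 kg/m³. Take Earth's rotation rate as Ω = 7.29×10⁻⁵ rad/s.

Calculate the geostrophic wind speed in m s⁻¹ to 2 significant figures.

5.7 m s⁻¹

Coriolis parameter at 50°N:
f = 2Ω sin φ = 2 × 7.29×10⁻⁵ × sin 50° = 1.12×10⁻⁴ s⁻¹
Pressure gradient: |∂P/∂n| = 400 Pa / 693000 m = 5.77×10⁻⁴ Pa/m
Geostrophic balance (pressure-gradient force = Coriolis force):
V_g = (1/(fρ)) |∂P/∂n| = 5.77×10⁻⁴ / (1.12×10⁻⁴ × 0.910) = 5.68 m/s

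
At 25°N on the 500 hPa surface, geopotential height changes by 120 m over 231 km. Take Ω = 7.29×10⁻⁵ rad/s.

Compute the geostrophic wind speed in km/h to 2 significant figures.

Coriolis parameter at 25°N:
f = 2Ω sin φ = 2 × 7.29×10⁻⁵ × sin 25° = 6.16×10⁻⁵ s⁻¹
Height gradient: |∂Z/∂n| = 120 m / 231000 m = 5.19×10⁻⁴
On a pressure surface, geostrophic balance gives V_g = (g/f)|∂Z/∂n|:
V_g = 9.81 × 5.19×10⁻⁴ / 6.16×10⁻⁵ = 82.7 m/s
Converting: 82.7 m/s × 3.6 = 300 km/h

300 km/h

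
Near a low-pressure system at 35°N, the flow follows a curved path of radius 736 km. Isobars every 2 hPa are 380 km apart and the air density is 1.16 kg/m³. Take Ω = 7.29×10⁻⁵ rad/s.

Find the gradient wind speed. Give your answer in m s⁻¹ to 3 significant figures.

5.02 m s⁻¹

Coriolis parameter at 35°N:
f = 2Ω sin φ = 2 × 7.29×10⁻⁵ × sin 35° = 8.36×10⁻⁵ s⁻¹
Pressure gradient: |∂P/∂n| = 200 Pa / 380000 m = 5.26×10⁻⁴ Pa/m
Geostrophic speed: V_g = |∂P/∂n|/(fρ) = 5.26×10⁻⁴/(8.36×10⁻⁵ × 1.16) = 5.43 m/s
Around a low, centrifugal force acts outward with Coriolis, so pressure-gradient force balances both:
(1/ρ)|∂P/∂n| = fV + V²/R  →  V² + fR·V − fR·V_g = 0
With fR = 8.36×10⁻⁵ × 736×10³ m = 61.5 m/s:
V = [−fR + √((fR)² + 4 fR V_g)]/2 = [−61.5 + √(61.5² + 4×61.5×5.43)]/2 = 5.02 m/s
Subgeostrophic (V < V_g = 5.43 m/s), as expected around a low.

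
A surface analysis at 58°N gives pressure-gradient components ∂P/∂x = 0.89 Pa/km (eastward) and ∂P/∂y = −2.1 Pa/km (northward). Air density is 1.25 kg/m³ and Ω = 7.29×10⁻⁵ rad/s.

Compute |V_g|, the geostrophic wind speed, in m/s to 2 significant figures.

Coriolis parameter at 58°N:
f = 2Ω sin φ = 2 × 7.29×10⁻⁵ × sin 58° = 1.24×10⁻⁴ s⁻¹
Component geostrophic relations (x east, y north):
u_g = −(1/(fρ)) ∂P/∂y,  v_g = (1/(fρ)) ∂P/∂x
u_g = −(−2.1×10⁻³)/(1.24×10⁻⁴ × 1.25) = 13.6 m/s;  v_g = (0.89×10⁻³)/(1.24×10⁻⁴ × 1.25) = 5.76 m/s
|V_g| = √(u_g² + v_g²) = 14.8 m/s

15 m/s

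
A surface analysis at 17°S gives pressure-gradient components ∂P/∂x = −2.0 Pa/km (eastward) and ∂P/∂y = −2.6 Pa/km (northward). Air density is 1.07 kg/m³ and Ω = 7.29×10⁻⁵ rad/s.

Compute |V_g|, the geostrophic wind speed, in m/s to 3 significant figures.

71.9 m/s

Coriolis parameter at 17°S:
f = 2Ω sin φ = 2 × 7.29×10⁻⁵ × sin 17° = 4.26×10⁻⁵ s⁻¹
In the Southern Hemisphere f is negative: f = −4.26×10⁻⁵ s⁻¹.
Component geostrophic relations (x east, y north):
u_g = −(1/(fρ)) ∂P/∂y,  v_g = (1/(fρ)) ∂P/∂x
u_g = −(−2.6×10⁻³)/(−4.26×10⁻⁵ × 1.07) = −57.0 m/s;  v_g = (−2.0×10⁻³)/(−4.26×10⁻⁵ × 1.07) = 43.8 m/s
|V_g| = √(u_g² + v_g²) = 71.9 m/s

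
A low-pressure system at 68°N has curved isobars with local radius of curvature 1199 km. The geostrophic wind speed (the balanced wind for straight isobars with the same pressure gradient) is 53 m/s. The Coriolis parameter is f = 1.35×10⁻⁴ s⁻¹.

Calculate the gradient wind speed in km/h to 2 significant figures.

Around a low, centrifugal force acts outward with Coriolis, so pressure-gradient force balances both:
(1/ρ)|∂P/∂n| = fV + V²/R  →  V² + fR·V − fR·V_g = 0
With fR = 1.35×10⁻⁴ × 1199×10³ m = 162 m/s:
V = [−fR + √((fR)² + 4 fR V_g)]/2 = [−162 + √(162² + 4×162×53)]/2 = 42.1 m/s
Subgeostrophic (V < V_g = 53 m/s), as expected around a low.
Converting: 42.1 m/s × 3.6 = 150 km/h

150 km/h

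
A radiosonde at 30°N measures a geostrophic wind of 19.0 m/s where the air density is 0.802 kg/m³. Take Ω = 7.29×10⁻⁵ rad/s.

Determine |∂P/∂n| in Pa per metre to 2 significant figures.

Coriolis parameter at 30°N:
f = 2Ω sin φ = 2 × 7.29×10⁻⁵ × sin 30° = 7.29×10⁻⁵ s⁻¹
Geostrophic balance rearranged: |∂P/∂n| = f ρ V_g
|∂P/∂n| = 7.29×10⁻⁵ × 0.802 × 19.0 = 1.11×10⁻³ Pa/m

1.1×10⁻³ Pa/m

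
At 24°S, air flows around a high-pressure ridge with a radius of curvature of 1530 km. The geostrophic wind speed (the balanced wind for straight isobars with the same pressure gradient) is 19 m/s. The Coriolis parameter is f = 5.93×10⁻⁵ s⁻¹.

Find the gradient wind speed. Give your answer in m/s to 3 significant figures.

27.1 m/s

Around a high, pressure-gradient force acts outward with centrifugal, so Coriolis balances both:
fV = (1/ρ)|∂P/∂n| + V²/R  →  V² − fR·V + fR·V_g = 0
With fR = 5.93×10⁻⁵ × 1530×10³ m = 90.7 m/s:
V = [fR − √((fR)² − 4 fR V_g)]/2 = [90.7 − √(90.7² − 4×90.7×19)]/2 = 27.1 m/s
Supergeostrophic (V > V_g = 19 m/s), as expected around a high.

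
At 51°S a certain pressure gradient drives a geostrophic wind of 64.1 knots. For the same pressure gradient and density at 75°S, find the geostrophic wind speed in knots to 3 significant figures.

With the same pressure gradient and density, V_g ∝ 1/f ∝ 1/sin φ.
V₂ = V₁ · sin φ₁ / sin φ₂ = 64.1 × sin 51° / sin 75°
V₂ = 64.1 × 0.7771/0.9659 = 51.6 knots

51.6 knots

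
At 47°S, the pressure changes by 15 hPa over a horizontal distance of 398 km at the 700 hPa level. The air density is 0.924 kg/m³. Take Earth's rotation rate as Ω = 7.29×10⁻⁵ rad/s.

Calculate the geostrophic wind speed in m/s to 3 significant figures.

Coriolis parameter at 47°S:
f = 2Ω sin φ = 2 × 7.29×10⁻⁵ × sin 47° = 1.07×10⁻⁴ s⁻¹
Pressure gradient: |∂P/∂n| = 1500 Pa / 398000 m = 3.77×10⁻³ Pa/m
Geostrophic balance (pressure-gradient force = Coriolis force):
V_g = (1/(fρ)) |∂P/∂n| = 3.77×10⁻³ / (1.07×10⁻⁴ × 0.924) = 38.3 m/s

38.3 m/s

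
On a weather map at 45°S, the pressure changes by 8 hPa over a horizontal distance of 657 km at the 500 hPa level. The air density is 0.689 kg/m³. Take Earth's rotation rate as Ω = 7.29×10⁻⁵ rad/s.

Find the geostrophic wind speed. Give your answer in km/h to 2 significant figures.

62 km/h

Coriolis parameter at 45°S:
f = 2Ω sin φ = 2 × 7.29×10⁻⁵ × sin 45° = 1.03×10⁻⁴ s⁻¹
Pressure gradient: |∂P/∂n| = 800 Pa / 657000 m = 1.22×10⁻³ Pa/m
Geostrophic balance (pressure-gradient force = Coriolis force):
V_g = (1/(fρ)) |∂P/∂n| = 1.22×10⁻³ / (1.03×10⁻⁴ × 0.689) = 17.1 m/s
Converting: 17.1 m/s × 3.6 = 62 km/h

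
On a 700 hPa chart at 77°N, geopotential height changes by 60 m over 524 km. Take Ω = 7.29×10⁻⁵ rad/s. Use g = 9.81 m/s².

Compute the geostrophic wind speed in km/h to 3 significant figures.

Coriolis parameter at 77°N:
f = 2Ω sin φ = 2 × 7.29×10⁻⁵ × sin 77° = 1.42×10⁻⁴ s⁻¹
Height gradient: |∂Z/∂n| = 60 m / 524000 m = 1.15×10⁻⁴
On a pressure surface, geostrophic balance gives V_g = (g/f)|∂Z/∂n|:
V_g = 9.81 × 1.15×10⁻⁴ / 1.42×10⁻⁴ = 7.91 m/s
Converting: 7.91 m/s × 3.6 = 28.5 km/h

28.5 km/h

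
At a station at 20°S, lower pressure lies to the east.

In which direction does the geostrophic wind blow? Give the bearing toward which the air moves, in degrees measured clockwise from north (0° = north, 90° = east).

The pressure-gradient force points toward the east (bearing 090°).
Geostrophic balance: in the Southern Hemisphere the Coriolis force deflects motion to the left, so the geostrophic wind blows 90° to the left of the pressure-gradient force (low pressure on the right).
Rotating 090° by 90° counterclockwise gives 000° — the wind blows toward the north.

000°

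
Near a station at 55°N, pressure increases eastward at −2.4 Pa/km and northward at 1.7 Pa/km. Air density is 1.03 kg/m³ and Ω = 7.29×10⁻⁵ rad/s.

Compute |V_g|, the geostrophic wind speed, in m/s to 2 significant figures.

Coriolis parameter at 55°N:
f = 2Ω sin φ = 2 × 7.29×10⁻⁵ × sin 55° = 1.19×10⁻⁴ s⁻¹
Component geostrophic relations (x east, y north):
u_g = −(1/(fρ)) ∂P/∂y,  v_g = (1/(fρ)) ∂P/∂x
u_g = −(1.7×10⁻³)/(1.19×10⁻⁴ × 1.03) = −13.8 m/s;  v_g = (−2.4×10⁻³)/(1.19×10⁻⁴ × 1.03) = −19.5 m/s
|V_g| = √(u_g² + v_g²) = 23.9 m/s

24 m/s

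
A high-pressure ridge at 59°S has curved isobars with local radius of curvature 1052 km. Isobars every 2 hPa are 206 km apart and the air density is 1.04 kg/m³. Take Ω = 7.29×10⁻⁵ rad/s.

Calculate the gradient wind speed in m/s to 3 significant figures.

Coriolis parameter at 59°S:
f = 2Ω sin φ = 2 × 7.29×10⁻⁵ × sin 59° = 1.25×10⁻⁴ s⁻¹
Pressure gradient: |∂P/∂n| = 200 Pa / 206000 m = 9.71×10⁻⁴ Pa/m
Geostrophic speed: V_g = |∂P/∂n|/(fρ) = 9.71×10⁻⁴/(1.25×10⁻⁴ × 1.04) = 7.47 m/s
Around a high, pressure-gradient force acts outward with centrifugal, so Coriolis balances both:
fV = (1/ρ)|∂P/∂n| + V²/R  →  V² − fR·V + fR·V_g = 0
With fR = 1.25×10⁻⁴ × 1052×10³ m = 131 m/s:
V = [fR − √((fR)² − 4 fR V_g)]/2 = [131 − √(131² − 4×131×7.47)]/2 = 7.95 m/s
Supergeostrophic (V > V_g = 7.47 m/s), as expected around a high.

7.95 m/s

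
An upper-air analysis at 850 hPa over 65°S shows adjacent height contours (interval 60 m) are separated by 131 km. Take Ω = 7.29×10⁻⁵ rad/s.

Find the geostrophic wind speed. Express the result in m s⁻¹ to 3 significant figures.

34.0 m s⁻¹

Coriolis parameter at 65°S:
f = 2Ω sin φ = 2 × 7.29×10⁻⁵ × sin 65° = 1.32×10⁻⁴ s⁻¹
Height gradient: |∂Z/∂n| = 60 m / 131000 m = 4.58×10⁻⁴
On a pressure surface, geostrophic balance gives V_g = (g/f)|∂Z/∂n|:
V_g = 9.81 × 4.58×10⁻⁴ / 1.32×10⁻⁴ = 34.0 m/s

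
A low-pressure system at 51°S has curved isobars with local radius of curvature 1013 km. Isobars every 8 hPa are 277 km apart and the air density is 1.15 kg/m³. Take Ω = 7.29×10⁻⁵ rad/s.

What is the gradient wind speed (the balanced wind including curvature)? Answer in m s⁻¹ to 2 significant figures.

19 m s⁻¹

Coriolis parameter at 51°S:
f = 2Ω sin φ = 2 × 7.29×10⁻⁵ × sin 51° = 1.13×10⁻⁴ s⁻¹
Pressure gradient: |∂P/∂n| = 800 Pa / 277000 m = 2.89×10⁻³ Pa/m
Geostrophic speed: V_g = |∂P/∂n|/(fρ) = 2.89×10⁻³/(1.13×10⁻⁴ × 1.15) = 22.2 m/s
Around a low, centrifugal force acts outward with Coriolis, so pressure-gradient force balances both:
(1/ρ)|∂P/∂n| = fV + V²/R  →  V² + fR·V − fR·V_g = 0
With fR = 1.13×10⁻⁴ × 1013×10³ m = 115 m/s:
V = [−fR + √((fR)² + 4 fR V_g)]/2 = [−115 + √(115² + 4×115×22.2)]/2 = 19 m/s
Subgeostrophic (V < V_g = 22.2 m/s), as expected around a low.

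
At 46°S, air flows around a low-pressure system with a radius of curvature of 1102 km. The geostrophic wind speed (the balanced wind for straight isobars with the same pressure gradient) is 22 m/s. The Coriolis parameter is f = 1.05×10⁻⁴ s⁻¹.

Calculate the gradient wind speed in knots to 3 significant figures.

36.8 knots

Around a low, centrifugal force acts outward with Coriolis, so pressure-gradient force balances both:
(1/ρ)|∂P/∂n| = fV + V²/R  →  V² + fR·V − fR·V_g = 0
With fR = 1.05×10⁻⁴ × 1102×10³ m = 116 m/s:
V = [−fR + √((fR)² + 4 fR V_g)]/2 = [−116 + √(116² + 4×116×22)]/2 = 18.9 m/s
Subgeostrophic (V < V_g = 22 m/s), as expected around a low.
Converting: 18.9 m/s × 1.944 = 36.8 knots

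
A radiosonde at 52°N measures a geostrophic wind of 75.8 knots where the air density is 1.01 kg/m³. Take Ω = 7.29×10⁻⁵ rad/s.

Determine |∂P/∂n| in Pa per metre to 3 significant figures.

Coriolis parameter at 52°N:
f = 2Ω sin φ = 2 × 7.29×10⁻⁵ × sin 52° = 1.15×10⁻⁴ s⁻¹
Wind speed in SI: 75.8 knots = 39.0 m/s
Geostrophic balance rearranged: |∂P/∂n| = f ρ V_g
|∂P/∂n| = 1.15×10⁻⁴ × 1.01 × 39.0 = 4.52×10⁻³ Pa/m

4.52×10⁻³ Pa/m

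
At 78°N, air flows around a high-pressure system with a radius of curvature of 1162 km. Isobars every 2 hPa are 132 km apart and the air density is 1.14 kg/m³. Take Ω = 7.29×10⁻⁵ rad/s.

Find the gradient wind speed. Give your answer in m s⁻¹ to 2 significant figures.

Coriolis parameter at 78°N:
f = 2Ω sin φ = 2 × 7.29×10⁻⁵ × sin 78° = 1.43×10⁻⁴ s⁻¹
Pressure gradient: |∂P/∂n| = 200 Pa / 132000 m = 1.52×10⁻³ Pa/m
Geostrophic speed: V_g = |∂P/∂n|/(fρ) = 1.52×10⁻³/(1.43×10⁻⁴ × 1.14) = 9.32 m/s
Around a high, pressure-gradient force acts outward with centrifugal, so Coriolis balances both:
fV = (1/ρ)|∂P/∂n| + V²/R  →  V² − fR·V + fR·V_g = 0
With fR = 1.43×10⁻⁴ × 1162×10³ m = 166 m/s:
V = [fR − √((fR)² − 4 fR V_g)]/2 = [166 − √(166² − 4×166×9.32)]/2 = 9.91 m/s
Supergeostrophic (V > V_g = 9.32 m/s), as expected around a high.

9.9 m s⁻¹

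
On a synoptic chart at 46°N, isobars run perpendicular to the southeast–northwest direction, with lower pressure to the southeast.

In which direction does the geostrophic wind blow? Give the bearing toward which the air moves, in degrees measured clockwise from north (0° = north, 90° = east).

225°

The pressure-gradient force points toward the southeast (bearing 135°).
Geostrophic balance: in the Northern Hemisphere the Coriolis force deflects motion to the right, so the geostrophic wind blows 90° to the right of the pressure-gradient force (low pressure on the left).
Rotating 135° by 90° clockwise gives 225° — the wind blows toward the southwest.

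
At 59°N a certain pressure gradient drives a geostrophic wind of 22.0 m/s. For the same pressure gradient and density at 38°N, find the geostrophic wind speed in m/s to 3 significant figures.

30.6 m/s

With the same pressure gradient and density, V_g ∝ 1/f ∝ 1/sin φ.
V₂ = V₁ · sin φ₁ / sin φ₂ = 22.0 × sin 59° / sin 38°
V₂ = 22.0 × 0.8572/0.6157 = 30.6 m/s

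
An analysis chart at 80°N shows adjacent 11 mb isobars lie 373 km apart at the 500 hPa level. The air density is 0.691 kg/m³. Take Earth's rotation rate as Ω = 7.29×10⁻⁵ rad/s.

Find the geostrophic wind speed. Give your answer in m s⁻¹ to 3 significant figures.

29.7 m s⁻¹

Coriolis parameter at 80°N:
f = 2Ω sin φ = 2 × 7.29×10⁻⁵ × sin 80° = 1.44×10⁻⁴ s⁻¹
Pressure gradient: |∂P/∂n| = 1100 Pa / 373000 m = 2.95×10⁻³ Pa/m
Geostrophic balance (pressure-gradient force = Coriolis force):
V_g = (1/(fρ)) |∂P/∂n| = 2.95×10⁻³ / (1.44×10⁻⁴ × 0.691) = 29.7 m/s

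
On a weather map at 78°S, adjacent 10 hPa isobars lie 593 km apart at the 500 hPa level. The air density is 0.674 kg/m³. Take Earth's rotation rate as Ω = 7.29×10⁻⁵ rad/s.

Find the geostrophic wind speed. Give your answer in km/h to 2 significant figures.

Coriolis parameter at 78°S:
f = 2Ω sin φ = 2 × 7.29×10⁻⁵ × sin 78° = 1.43×10⁻⁴ s⁻¹
Pressure gradient: |∂P/∂n| = 1000 Pa / 593000 m = 1.69×10⁻³ Pa/m
Geostrophic balance (pressure-gradient force = Coriolis force):
V_g = (1/(fρ)) |∂P/∂n| = 1.69×10⁻³ / (1.43×10⁻⁴ × 0.674) = 17.5 m/s
Converting: 17.5 m/s × 3.6 = 63 km/h

63 km/h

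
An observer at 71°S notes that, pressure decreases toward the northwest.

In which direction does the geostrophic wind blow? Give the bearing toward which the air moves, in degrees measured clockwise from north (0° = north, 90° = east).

The pressure-gradient force points toward the northwest (bearing 315°).
Geostrophic balance: in the Southern Hemisphere the Coriolis force deflects motion to the left, so the geostrophic wind blows 90° to the left of the pressure-gradient force (low pressure on the right).
Rotating 315° by 90° counterclockwise gives 225° — the wind blows toward the southwest.

225°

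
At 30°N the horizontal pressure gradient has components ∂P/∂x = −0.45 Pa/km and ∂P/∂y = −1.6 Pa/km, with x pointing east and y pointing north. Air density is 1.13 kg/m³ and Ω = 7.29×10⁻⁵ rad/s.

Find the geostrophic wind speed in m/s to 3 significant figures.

Coriolis parameter at 30°N:
f = 2Ω sin φ = 2 × 7.29×10⁻⁵ × sin 30° = 7.29×10⁻⁵ s⁻¹
Component geostrophic relations (x east, y north):
u_g = −(1/(fρ)) ∂P/∂y,  v_g = (1/(fρ)) ∂P/∂x
u_g = −(−1.6×10⁻³)/(7.29×10⁻⁵ × 1.13) = 19.4 m/s;  v_g = (−0.45×10⁻³)/(7.29×10⁻⁵ × 1.13) = −5.46 m/s
|V_g| = √(u_g² + v_g²) = 20.2 m/s

20.2 m/s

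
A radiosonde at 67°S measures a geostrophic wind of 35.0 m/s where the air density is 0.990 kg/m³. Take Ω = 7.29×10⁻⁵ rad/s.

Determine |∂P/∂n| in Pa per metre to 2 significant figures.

4.7×10⁻³ Pa/m

Coriolis parameter at 67°S:
f = 2Ω sin φ = 2 × 7.29×10⁻⁵ × sin 67° = 1.34×10⁻⁴ s⁻¹
Geostrophic balance rearranged: |∂P/∂n| = f ρ V_g
|∂P/∂n| = 1.34×10⁻⁴ × 0.990 × 35.0 = 4.65×10⁻³ Pa/m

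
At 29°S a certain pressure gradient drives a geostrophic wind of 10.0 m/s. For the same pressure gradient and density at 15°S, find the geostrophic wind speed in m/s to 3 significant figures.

With the same pressure gradient and density, V_g ∝ 1/f ∝ 1/sin φ.
V₂ = V₁ · sin φ₁ / sin φ₂ = 10.0 × sin 29° / sin 15°
V₂ = 10.0 × 0.4848/0.2588 = 18.7 m/s

18.7 m/s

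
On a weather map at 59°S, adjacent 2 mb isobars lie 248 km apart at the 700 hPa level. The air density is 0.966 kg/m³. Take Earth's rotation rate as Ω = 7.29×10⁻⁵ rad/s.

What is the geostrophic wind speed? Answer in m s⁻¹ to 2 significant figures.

6.7 m s⁻¹

Coriolis parameter at 59°S:
f = 2Ω sin φ = 2 × 7.29×10⁻⁵ × sin 59° = 1.25×10⁻⁴ s⁻¹
Pressure gradient: |∂P/∂n| = 200 Pa / 248000 m = 8.06×10⁻⁴ Pa/m
Geostrophic balance (pressure-gradient force = Coriolis force):
V_g = (1/(fρ)) |∂P/∂n| = 8.06×10⁻⁴ / (1.25×10⁻⁴ × 0.966) = 6.68 m/s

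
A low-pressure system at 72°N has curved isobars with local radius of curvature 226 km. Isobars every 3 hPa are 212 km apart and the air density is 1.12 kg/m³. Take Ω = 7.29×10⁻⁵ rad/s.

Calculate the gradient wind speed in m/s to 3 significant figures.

Coriolis parameter at 72°N:
f = 2Ω sin φ = 2 × 7.29×10⁻⁵ × sin 72° = 1.39×10⁻⁴ s⁻¹
Pressure gradient: |∂P/∂n| = 300 Pa / 212000 m = 1.42×10⁻³ Pa/m
Geostrophic speed: V_g = |∂P/∂n|/(fρ) = 1.42×10⁻³/(1.39×10⁻⁴ × 1.12) = 9.11 m/s
Around a low, centrifugal force acts outward with Coriolis, so pressure-gradient force balances both:
(1/ρ)|∂P/∂n| = fV + V²/R  →  V² + fR·V − fR·V_g = 0
With fR = 1.39×10⁻⁴ × 226×10³ m = 31.3 m/s:
V = [−fR + √((fR)² + 4 fR V_g)]/2 = [−31.3 + √(31.3² + 4×31.3×9.11)]/2 = 7.38 m/s
Subgeostrophic (V < V_g = 9.11 m/s), as expected around a low.

7.38 m/s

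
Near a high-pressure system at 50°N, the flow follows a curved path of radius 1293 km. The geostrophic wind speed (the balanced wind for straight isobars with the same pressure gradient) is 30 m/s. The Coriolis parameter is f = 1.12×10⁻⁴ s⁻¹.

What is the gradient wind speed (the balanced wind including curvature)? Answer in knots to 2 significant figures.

Around a high, pressure-gradient force acts outward with centrifugal, so Coriolis balances both:
fV = (1/ρ)|∂P/∂n| + V²/R  →  V² − fR·V + fR·V_g = 0
With fR = 1.12×10⁻⁴ × 1293×10³ m = 145 m/s:
V = [fR − √((fR)² − 4 fR V_g)]/2 = [145 − √(145² − 4×145×30)]/2 = 42.4 m/s
Supergeostrophic (V > V_g = 30 m/s), as expected around a high.
Converting: 42.4 m/s × 1.944 = 82 knots

82 knots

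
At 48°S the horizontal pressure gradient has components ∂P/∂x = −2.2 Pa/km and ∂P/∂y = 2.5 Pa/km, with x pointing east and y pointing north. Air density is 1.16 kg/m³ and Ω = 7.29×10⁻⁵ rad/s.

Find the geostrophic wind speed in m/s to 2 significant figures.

26 m/s

Coriolis parameter at 48°S:
f = 2Ω sin φ = 2 × 7.29×10⁻⁵ × sin 48° = 1.08×10⁻⁴ s⁻¹
In the Southern Hemisphere f is negative: f = −1.08×10⁻⁴ s⁻¹.
Component geostrophic relations (x east, y north):
u_g = −(1/(fρ)) ∂P/∂y,  v_g = (1/(fρ)) ∂P/∂x
u_g = −(2.5×10⁻³)/(−1.08×10⁻⁴ × 1.16) = 19.9 m/s;  v_g = (−2.2×10⁻³)/(−1.08×10⁻⁴ × 1.16) = 17.5 m/s
|V_g| = √(u_g² + v_g²) = 26.5 m/s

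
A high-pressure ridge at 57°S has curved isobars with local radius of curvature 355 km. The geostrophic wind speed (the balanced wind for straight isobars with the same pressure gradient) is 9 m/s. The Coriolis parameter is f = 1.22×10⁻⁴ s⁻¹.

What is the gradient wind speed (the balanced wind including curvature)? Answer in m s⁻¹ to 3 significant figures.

Around a high, pressure-gradient force acts outward with centrifugal, so Coriolis balances both:
fV = (1/ρ)|∂P/∂n| + V²/R  →  V² − fR·V + fR·V_g = 0
With fR = 1.22×10⁻⁴ × 355×10³ m = 43.3 m/s:
V = [fR − √((fR)² − 4 fR V_g)]/2 = [43.3 − √(43.3² − 4×43.3×9)]/2 = 12.8 m/s
Supergeostrophic (V > V_g = 9 m/s), as expected around a high.

12.8 m s⁻¹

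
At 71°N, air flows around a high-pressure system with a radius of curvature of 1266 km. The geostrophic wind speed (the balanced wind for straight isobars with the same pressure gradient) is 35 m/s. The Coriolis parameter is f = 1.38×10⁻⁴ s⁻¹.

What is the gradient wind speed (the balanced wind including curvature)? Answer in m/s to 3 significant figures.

Around a high, pressure-gradient force acts outward with centrifugal, so Coriolis balances both:
fV = (1/ρ)|∂P/∂n| + V²/R  →  V² − fR·V + fR·V_g = 0
With fR = 1.38×10⁻⁴ × 1266×10³ m = 175 m/s:
V = [fR − √((fR)² − 4 fR V_g)]/2 = [175 − √(175² − 4×175×35)]/2 = 48.4 m/s
Supergeostrophic (V > V_g = 35 m/s), as expected around a high.

48.4 m/s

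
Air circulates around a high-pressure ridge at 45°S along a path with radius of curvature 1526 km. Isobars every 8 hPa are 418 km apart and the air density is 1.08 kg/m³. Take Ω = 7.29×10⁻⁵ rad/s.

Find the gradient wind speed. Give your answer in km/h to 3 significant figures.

Coriolis parameter at 45°S:
f = 2Ω sin φ = 2 × 7.29×10⁻⁵ × sin 45° = 1.03×10⁻⁴ s⁻¹
Pressure gradient: |∂P/∂n| = 800 Pa / 418000 m = 1.91×10⁻³ Pa/m
Geostrophic speed: V_g = |∂P/∂n|/(fρ) = 1.91×10⁻³/(1.03×10⁻⁴ × 1.08) = 17.2 m/s
Around a high, pressure-gradient force acts outward with centrifugal, so Coriolis balances both:
fV = (1/ρ)|∂P/∂n| + V²/R  →  V² − fR·V + fR·V_g = 0
With fR = 1.03×10⁻⁴ × 1526×10³ m = 157 m/s:
V = [fR − √((fR)² − 4 fR V_g)]/2 = [157 − √(157² − 4×157×17.2)]/2 = 19.6 m/s
Supergeostrophic (V > V_g = 17.2 m/s), as expected around a high.
Converting: 19.6 m/s × 3.6 = 70.7 km/h

70.7 km/h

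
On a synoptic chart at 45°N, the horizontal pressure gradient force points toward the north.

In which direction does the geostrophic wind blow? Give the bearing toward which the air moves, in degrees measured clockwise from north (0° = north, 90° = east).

The pressure-gradient force points toward the north (bearing 000°).
Geostrophic balance: in the Northern Hemisphere the Coriolis force deflects motion to the right, so the geostrophic wind blows 90° to the right of the pressure-gradient force (low pressure on the left).
Rotating 000° by 90° clockwise gives 090° — the wind blows toward the east.

090°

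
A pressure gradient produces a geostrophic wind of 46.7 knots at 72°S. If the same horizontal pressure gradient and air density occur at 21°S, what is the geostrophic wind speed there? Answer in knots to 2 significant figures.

120 knots

With the same pressure gradient and density, V_g ∝ 1/f ∝ 1/sin φ.
V₂ = V₁ · sin φ₁ / sin φ₂ = 46.7 × sin 72° / sin 21°
V₂ = 46.7 × 0.9511/0.3584 = 120 knots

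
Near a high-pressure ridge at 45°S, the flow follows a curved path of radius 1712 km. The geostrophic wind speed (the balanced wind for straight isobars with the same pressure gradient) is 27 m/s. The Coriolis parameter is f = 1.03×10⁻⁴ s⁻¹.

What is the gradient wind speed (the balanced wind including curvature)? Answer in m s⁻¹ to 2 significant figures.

33 m s⁻¹

Around a high, pressure-gradient force acts outward with centrifugal, so Coriolis balances both:
fV = (1/ρ)|∂P/∂n| + V²/R  →  V² − fR·V + fR·V_g = 0
With fR = 1.03×10⁻⁴ × 1712×10³ m = 176 m/s:
V = [fR − √((fR)² − 4 fR V_g)]/2 = [176 − √(176² − 4×176×27)]/2 = 33.3 m/s
Supergeostrophic (V > V_g = 27 m/s), as expected around a high.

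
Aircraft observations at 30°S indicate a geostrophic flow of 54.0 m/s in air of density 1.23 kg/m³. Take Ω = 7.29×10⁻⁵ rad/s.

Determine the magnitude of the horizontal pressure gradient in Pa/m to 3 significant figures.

Coriolis parameter at 30°S:
f = 2Ω sin φ = 2 × 7.29×10⁻⁵ × sin 30° = 7.29×10⁻⁵ s⁻¹
Geostrophic balance rearranged: |∂P/∂n| = f ρ V_g
|∂P/∂n| = 7.29×10⁻⁵ × 1.23 × 54.0 = 4.84×10⁻³ Pa/m

4.84×10⁻³ Pa/m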